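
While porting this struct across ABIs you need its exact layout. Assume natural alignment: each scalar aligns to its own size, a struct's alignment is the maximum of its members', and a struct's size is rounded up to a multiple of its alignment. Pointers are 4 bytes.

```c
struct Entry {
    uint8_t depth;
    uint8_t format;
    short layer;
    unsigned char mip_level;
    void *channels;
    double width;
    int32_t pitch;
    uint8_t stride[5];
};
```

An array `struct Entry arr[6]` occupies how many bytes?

240

0..1  depth  (1B, 1-aligned)
1..2  format  (1B, 1-aligned)
2..4  layer  (2B, 2-aligned)
4..5  mip_level  (1B, 1-aligned)
5..8  -- padding (3B)
8..12  channels  (4B, 4-aligned)
12..16  -- padding (4B)
16..24  width  (8B, 8-aligned)
24..28  pitch  (4B, 4-aligned)
28..33  stride  (5B, 1-aligned)
33..40  -- tail padding (7B)
sizeof = 40, alignof = 8
array of 6: 6 × 40 = 240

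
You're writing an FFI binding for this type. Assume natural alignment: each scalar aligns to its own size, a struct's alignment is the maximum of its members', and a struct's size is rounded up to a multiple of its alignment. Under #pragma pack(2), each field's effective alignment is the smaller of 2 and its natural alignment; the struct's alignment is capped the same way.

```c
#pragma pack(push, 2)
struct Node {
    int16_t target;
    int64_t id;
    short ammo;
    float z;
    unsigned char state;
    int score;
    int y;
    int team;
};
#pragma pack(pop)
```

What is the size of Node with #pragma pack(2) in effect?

30

0..2  target  (2B, 2-aligned)
2..10  id  (8B, 2-aligned)
10..12  ammo  (2B, 2-aligned)
12..16  z  (4B, 2-aligned)
16..17  state  (1B, 1-aligned)
17..18  -- padding (1B)
18..22  score  (4B, 2-aligned)
22..26  y  (4B, 2-aligned)
26..30  team  (4B, 2-aligned)
sizeof = 30, alignof = 2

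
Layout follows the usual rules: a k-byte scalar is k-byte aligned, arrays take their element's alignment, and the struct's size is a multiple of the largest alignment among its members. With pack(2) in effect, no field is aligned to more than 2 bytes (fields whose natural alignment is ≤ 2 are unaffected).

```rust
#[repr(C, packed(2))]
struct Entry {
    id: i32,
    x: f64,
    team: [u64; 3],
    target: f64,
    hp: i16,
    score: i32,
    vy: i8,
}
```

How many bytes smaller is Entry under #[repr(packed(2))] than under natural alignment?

12

natural layout:
  0..4  id  (4B, 4-aligned)
  4..8  -- padding (4B)
  8..16  x  (8B, 8-aligned)
  16..40  team  (24B, 8-aligned)
  40..48  target  (8B, 8-aligned)
  48..50  hp  (2B, 2-aligned)
  50..52  -- padding (2B)
  52..56  score  (4B, 4-aligned)
  56..57  vy  (1B, 1-aligned)
  57..64  -- tail padding (7B)
  sizeof = 64, alignof = 8
packed(2) layout:
  0..4  id  (4B, 2-aligned)
  4..12  x  (8B, 2-aligned)
  12..36  team  (24B, 2-aligned)
  36..44  target  (8B, 2-aligned)
  44..46  hp  (2B, 2-aligned)
  46..50  score  (4B, 2-aligned)
  50..51  vy  (1B, 1-aligned)
  51..52  -- tail padding (1B)
  sizeof = 52, alignof = 2
64 − 52 = 12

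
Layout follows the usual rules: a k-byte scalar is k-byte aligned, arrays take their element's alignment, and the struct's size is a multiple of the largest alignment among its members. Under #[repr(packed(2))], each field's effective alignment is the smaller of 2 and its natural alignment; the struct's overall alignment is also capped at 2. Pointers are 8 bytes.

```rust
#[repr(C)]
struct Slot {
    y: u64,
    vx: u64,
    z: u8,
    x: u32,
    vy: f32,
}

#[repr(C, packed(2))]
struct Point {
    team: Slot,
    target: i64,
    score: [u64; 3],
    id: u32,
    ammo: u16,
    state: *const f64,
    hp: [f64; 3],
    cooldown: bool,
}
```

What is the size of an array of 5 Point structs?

Slot: y at 0 (size 8, align 8) → ends 8; vx at 8 (size 8, align 8) → ends 16; z at 16 (size 1, align 1) → ends 17; pad 3 to align 4 for x; x at 20 (size 4, align 4) → ends 24; vy at 24 (size 4, align 4) → ends 28; tail pad 4 to reach multiple of 8; total 32 bytes, alignment 8
team at 0 (size 32, align 2) → ends 32
target at 32 (size 8, align 2) → ends 40
score at 40 (size 24, align 2) → ends 64
id at 64 (size 4, align 2) → ends 68
ammo at 68 (size 2, align 2) → ends 70
state at 70 (size 8, align 2) → ends 78
hp at 78 (size 24, align 2) → ends 102
cooldown at 102 (size 1, align 1) → ends 103
tail pad 1 to reach multiple of 2
total 104 bytes, alignment 2
array of 5: 5 × 104 = 520

520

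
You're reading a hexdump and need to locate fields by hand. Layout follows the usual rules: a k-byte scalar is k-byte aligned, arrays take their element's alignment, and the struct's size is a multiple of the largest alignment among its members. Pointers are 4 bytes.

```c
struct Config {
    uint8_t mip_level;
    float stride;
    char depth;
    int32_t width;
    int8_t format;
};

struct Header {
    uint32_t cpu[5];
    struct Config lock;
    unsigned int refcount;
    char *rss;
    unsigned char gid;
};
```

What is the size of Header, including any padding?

Config: 0..1  mip_level  (1B, 1-aligned); 1..4  -- padding (3B); 4..8  stride  (4B, 4-aligned); 8..9  depth  (1B, 1-aligned); 9..12  -- padding (3B); 12..16  width  (4B, 4-aligned); 16..17  format  (1B, 1-aligned); 17..20  -- tail padding (3B); sizeof = 20, alignof = 4
0..20  cpu  (20B, 4-aligned)
20..40  lock  (20B, 4-aligned)
40..44  refcount  (4B, 4-aligned)
44..48  rss  (4B, 4-aligned)
48..49  gid  (1B, 1-aligned)
49..52  -- tail padding (3B)
sizeof = 52, alignof = 4

52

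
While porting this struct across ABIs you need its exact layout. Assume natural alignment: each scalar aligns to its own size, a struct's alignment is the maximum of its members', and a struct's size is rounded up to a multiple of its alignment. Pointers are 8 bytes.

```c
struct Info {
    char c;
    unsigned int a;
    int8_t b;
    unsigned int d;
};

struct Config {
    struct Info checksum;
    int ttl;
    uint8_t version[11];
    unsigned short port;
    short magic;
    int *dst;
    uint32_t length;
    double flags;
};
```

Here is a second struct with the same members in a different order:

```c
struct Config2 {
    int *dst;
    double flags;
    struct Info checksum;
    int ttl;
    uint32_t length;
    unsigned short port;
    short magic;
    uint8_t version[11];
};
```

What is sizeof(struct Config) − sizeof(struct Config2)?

Info: c at 0 (size 1, align 1) → ends 1; pad 3 to align 4 for a; a at 4 (size 4, align 4) → ends 8; b at 8 (size 1, align 1) → ends 9; pad 3 to align 4 for d; d at 12 (size 4, align 4) → ends 16; total 16 bytes, alignment 4
checksum at 0 (size 16, align 4) → ends 16
ttl at 16 (size 4, align 4) → ends 20
version at 20 (size 11, align 1) → ends 31
pad 1 to align 2 for port
port at 32 (size 2, align 2) → ends 34
magic at 34 (size 2, align 2) → ends 36
pad 4 to align 8 for dst
dst at 40 (size 8, align 8) → ends 48
length at 48 (size 4, align 4) → ends 52
pad 4 to align 8 for flags
flags at 56 (size 8, align 8) → ends 64
total 64 bytes, alignment 8
— Config2 —
dst at 0 (size 8, align 8) → ends 8
flags at 8 (size 8, align 8) → ends 16
checksum at 16 (size 16, align 4) → ends 32
ttl at 32 (size 4, align 4) → ends 36
length at 36 (size 4, align 4) → ends 40
port at 40 (size 2, align 2) → ends 42
magic at 42 (size 2, align 2) → ends 44
version at 44 (size 11, align 1) → ends 55
tail pad 1 to reach multiple of 8
total 56 bytes, alignment 8
64 − 56 = 8

8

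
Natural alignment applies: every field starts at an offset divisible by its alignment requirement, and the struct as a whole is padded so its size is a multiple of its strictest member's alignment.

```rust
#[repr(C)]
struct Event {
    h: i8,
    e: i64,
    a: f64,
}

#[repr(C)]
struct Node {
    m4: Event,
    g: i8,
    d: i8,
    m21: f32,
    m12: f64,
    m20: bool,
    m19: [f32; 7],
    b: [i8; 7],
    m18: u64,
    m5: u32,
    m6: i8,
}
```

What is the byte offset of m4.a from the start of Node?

16

Event: h at 0 (size 1, align 1) → ends 1; pad 7 to align 8 for e; e at 8 (size 8, align 8) → ends 16; a at 16 (size 8, align 8) → ends 24; total 24 bytes, alignment 8
m4 at 0 (size 24, align 8) → ends 24
within Event: a at 16
0 + 16 = 16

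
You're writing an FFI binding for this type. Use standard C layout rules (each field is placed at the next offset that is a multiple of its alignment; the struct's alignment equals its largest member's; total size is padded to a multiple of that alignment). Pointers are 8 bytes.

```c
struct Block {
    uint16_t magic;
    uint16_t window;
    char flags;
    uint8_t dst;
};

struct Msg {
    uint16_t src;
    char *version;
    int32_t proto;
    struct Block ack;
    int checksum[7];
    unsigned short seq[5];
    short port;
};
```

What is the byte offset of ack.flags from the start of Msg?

Block: magic at 0 (size 2, align 2) → ends 2; window at 2 (size 2, align 2) → ends 4; flags at 4 (size 1, align 1) → ends 5; dst at 5 (size 1, align 1) → ends 6; total 6 bytes, alignment 2
src at 0 (size 2, align 2) → ends 2
pad 6 to align 8 for version
version at 8 (size 8, align 8) → ends 16
proto at 16 (size 4, align 4) → ends 20
ack at 20 (size 6, align 2) → ends 26
within Block: flags at 4
20 + 4 = 24

24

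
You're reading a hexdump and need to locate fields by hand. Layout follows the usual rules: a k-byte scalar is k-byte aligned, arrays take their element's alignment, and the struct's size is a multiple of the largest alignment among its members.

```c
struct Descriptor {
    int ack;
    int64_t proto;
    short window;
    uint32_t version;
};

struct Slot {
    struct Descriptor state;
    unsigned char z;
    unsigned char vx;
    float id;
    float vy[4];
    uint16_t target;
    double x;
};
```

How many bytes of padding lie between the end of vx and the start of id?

Descriptor: 0..4  ack  (4B, 4-aligned); 4..8  -- padding (4B); 8..16  proto  (8B, 8-aligned); 16..18  window  (2B, 2-aligned); 18..20  -- padding (2B); 20..24  version  (4B, 4-aligned); sizeof = 24, alignof = 8
0..24  state  (24B, 8-aligned)
24..25  z  (1B, 1-aligned)
25..26  vx  (1B, 1-aligned)
26..28  -- padding (2B)
28..32  id  (4B, 4-aligned)

2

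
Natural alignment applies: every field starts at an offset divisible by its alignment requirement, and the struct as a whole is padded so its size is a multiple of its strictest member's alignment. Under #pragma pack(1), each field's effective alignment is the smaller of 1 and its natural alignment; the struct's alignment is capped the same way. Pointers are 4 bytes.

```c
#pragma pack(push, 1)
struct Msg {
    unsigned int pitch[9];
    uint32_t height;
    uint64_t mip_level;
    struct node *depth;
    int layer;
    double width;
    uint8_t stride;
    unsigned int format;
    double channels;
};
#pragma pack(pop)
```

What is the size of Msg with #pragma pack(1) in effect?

pitch at 0 (size 36, align 1) → ends 36
height at 36 (size 4, align 1) → ends 40
mip_level at 40 (size 8, align 1) → ends 48
depth at 48 (size 4, align 1) → ends 52
layer at 52 (size 4, align 1) → ends 56
width at 56 (size 8, align 1) → ends 64
stride at 64 (size 1, align 1) → ends 65
format at 65 (size 4, align 1) → ends 69
channels at 69 (size 8, align 1) → ends 77
total 77 bytes, alignment 1

77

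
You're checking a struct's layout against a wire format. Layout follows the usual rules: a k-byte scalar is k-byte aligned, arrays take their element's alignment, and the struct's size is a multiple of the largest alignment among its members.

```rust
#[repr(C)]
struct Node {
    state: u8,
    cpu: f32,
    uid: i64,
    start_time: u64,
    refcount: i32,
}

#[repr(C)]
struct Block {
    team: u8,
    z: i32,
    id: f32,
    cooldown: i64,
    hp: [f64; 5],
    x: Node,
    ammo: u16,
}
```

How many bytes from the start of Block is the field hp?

24

Node: 0..1  state  (1B, 1-aligned); 1..4  -- padding (3B); 4..8  cpu  (4B, 4-aligned); 8..16  uid  (8B, 8-aligned); 16..24  start_time  (8B, 8-aligned); 24..28  refcount  (4B, 4-aligned); 28..32  -- tail padding (4B); sizeof = 32, alignof = 8
0..1  team  (1B, 1-aligned)
1..4  -- padding (3B)
4..8  z  (4B, 4-aligned)
8..12  id  (4B, 4-aligned)
12..16  -- padding (4B)
16..24  cooldown  (8B, 8-aligned)
24..64  hp  (40B, 8-aligned)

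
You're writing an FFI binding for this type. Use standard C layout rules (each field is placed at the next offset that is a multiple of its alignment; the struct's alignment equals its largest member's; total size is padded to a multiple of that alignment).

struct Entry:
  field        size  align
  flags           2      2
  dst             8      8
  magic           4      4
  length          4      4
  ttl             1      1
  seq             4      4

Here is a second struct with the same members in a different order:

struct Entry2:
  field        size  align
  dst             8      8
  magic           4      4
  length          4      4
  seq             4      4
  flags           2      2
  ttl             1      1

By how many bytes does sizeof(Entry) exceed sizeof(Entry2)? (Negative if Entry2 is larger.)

@0: flags [2B, align 2] → 2
+6 pad (align 8)
@8: dst [8B, align 8] → 16
@16: magic [4B, align 4] → 20
@20: length [4B, align 4] → 24
@24: ttl [1B, align 1] → 25
+3 pad (align 4)
@28: seq [4B, align 4] → 32
size 32, align 8
— Entry2 —
@0: dst [8B, align 8] → 8
@8: magic [4B, align 4] → 12
@12: length [4B, align 4] → 16
@16: seq [4B, align 4] → 20
@20: flags [2B, align 2] → 22
@22: ttl [1B, align 1] → 23
+1 tail pad (align 8)
size 24, align 8
32 − 24 = 8

8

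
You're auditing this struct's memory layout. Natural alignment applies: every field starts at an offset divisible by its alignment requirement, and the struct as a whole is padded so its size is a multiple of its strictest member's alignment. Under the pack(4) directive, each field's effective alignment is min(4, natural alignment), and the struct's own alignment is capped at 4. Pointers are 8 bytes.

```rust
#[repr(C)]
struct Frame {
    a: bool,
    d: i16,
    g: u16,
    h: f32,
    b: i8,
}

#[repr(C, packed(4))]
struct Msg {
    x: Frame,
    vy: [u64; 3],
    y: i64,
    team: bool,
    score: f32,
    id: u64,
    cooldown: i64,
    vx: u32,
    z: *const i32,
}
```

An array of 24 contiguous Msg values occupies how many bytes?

Frame: @0: a [1B, align 1] → 1; +1 pad (align 2); @2: d [2B, align 2] → 4; @4: g [2B, align 2] → 6; +2 pad (align 4); @8: h [4B, align 4] → 12; @12: b [1B, align 1] → 13; +3 tail pad (align 4); size 16, align 4
@0: x [16B, align 4] → 16
@16: vy [24B, align 4] → 40
@40: y [8B, align 4] → 48
@48: team [1B, align 1] → 49
+3 pad (align 4)
@52: score [4B, align 4] → 56
@56: id [8B, align 4] → 64
@64: cooldown [8B, align 4] → 72
@72: vx [4B, align 4] → 76
@76: z [8B, align 4] → 84
size 84, align 4
array of 24: 24 × 84 = 2016

2016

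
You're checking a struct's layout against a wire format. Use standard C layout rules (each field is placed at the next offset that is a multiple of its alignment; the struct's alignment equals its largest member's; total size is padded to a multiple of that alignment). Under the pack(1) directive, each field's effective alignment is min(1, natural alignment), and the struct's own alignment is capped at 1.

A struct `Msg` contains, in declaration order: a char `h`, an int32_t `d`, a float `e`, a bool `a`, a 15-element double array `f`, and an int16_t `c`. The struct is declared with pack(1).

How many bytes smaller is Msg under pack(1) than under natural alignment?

natural layout:
  0..1  h  (1B, 1-aligned)
  1..4  -- padding (3B)
  4..8  d  (4B, 4-aligned)
  8..12  e  (4B, 4-aligned)
  12..13  a  (1B, 1-aligned)
  13..16  -- padding (3B)
  16..136  f  (120B, 8-aligned)
  136..138  c  (2B, 2-aligned)
  138..144  -- tail padding (6B)
  sizeof = 144, alignof = 8
packed(1) layout:
  0..1  h  (1B, 1-aligned)
  1..5  d  (4B, 1-aligned)
  5..9  e  (4B, 1-aligned)
  9..10  a  (1B, 1-aligned)
  10..130  f  (120B, 1-aligned)
  130..132  c  (2B, 1-aligned)
  sizeof = 132, alignof = 1
144 − 132 = 12

12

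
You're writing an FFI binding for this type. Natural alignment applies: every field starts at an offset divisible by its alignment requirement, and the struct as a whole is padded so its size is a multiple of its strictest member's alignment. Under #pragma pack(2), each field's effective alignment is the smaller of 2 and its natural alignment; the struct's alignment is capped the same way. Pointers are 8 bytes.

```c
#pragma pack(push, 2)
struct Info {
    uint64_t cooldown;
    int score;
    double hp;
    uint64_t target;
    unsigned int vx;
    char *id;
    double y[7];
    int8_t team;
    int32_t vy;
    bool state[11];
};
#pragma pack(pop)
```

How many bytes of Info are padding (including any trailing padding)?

0..8  cooldown  (8B, 2-aligned)
8..12  score  (4B, 2-aligned)
12..20  hp  (8B, 2-aligned)
20..28  target  (8B, 2-aligned)
28..32  vx  (4B, 2-aligned)
32..40  id  (8B, 2-aligned)
40..96  y  (56B, 2-aligned)
96..97  team  (1B, 1-aligned)
97..98  -- padding (1B)
98..102  vy  (4B, 2-aligned)
102..113  state  (11B, 1-aligned)
113..114  -- tail padding (1B)
sizeof = 114, alignof = 2
data bytes 112, size 114 → padding 2

2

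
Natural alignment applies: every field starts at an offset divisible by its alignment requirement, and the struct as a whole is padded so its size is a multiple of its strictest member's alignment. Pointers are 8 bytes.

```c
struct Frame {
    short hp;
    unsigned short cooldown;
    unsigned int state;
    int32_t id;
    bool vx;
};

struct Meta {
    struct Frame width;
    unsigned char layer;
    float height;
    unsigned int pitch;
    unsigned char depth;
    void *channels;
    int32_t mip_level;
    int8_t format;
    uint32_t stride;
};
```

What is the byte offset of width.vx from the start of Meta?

12

Frame: 0..2  hp  (2B, 2-aligned); 2..4  cooldown  (2B, 2-aligned); 4..8  state  (4B, 4-aligned); 8..12  id  (4B, 4-aligned); 12..13  vx  (1B, 1-aligned); 13..16  -- tail padding (3B); sizeof = 16, alignof = 4
0..16  width  (16B, 4-aligned)
within Frame: vx at 12
0 + 12 = 12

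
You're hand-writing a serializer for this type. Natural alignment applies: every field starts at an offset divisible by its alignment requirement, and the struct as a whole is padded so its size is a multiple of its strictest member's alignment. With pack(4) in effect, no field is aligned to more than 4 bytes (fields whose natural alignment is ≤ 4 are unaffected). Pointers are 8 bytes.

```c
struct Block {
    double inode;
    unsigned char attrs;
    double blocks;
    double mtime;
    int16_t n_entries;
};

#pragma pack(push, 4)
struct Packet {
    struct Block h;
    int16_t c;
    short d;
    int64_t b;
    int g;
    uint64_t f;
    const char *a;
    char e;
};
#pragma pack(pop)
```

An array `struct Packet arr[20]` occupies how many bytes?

Block: 0..8  inode  (8B, 8-aligned); 8..9  attrs  (1B, 1-aligned); 9..16  -- padding (7B); 16..24  blocks  (8B, 8-aligned); 24..32  mtime  (8B, 8-aligned); 32..34  n_entries  (2B, 2-aligned); 34..40  -- tail padding (6B); sizeof = 40, alignof = 8
0..40  h  (40B, 4-aligned)
40..42  c  (2B, 2-aligned)
42..44  d  (2B, 2-aligned)
44..52  b  (8B, 4-aligned)
52..56  g  (4B, 4-aligned)
56..64  f  (8B, 4-aligned)
64..72  a  (8B, 4-aligned)
72..73  e  (1B, 1-aligned)
73..76  -- tail padding (3B)
sizeof = 76, alignof = 4
array of 20: 20 × 76 = 1520

1520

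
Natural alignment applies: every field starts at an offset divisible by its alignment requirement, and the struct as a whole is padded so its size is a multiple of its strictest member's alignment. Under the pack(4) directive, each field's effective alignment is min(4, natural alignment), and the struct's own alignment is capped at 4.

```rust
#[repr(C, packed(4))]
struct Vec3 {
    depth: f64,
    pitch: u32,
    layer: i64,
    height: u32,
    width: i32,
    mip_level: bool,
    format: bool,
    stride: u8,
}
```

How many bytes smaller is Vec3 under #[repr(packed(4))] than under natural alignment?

8

natural layout:
  0..8  depth  (8B, 8-aligned)
  8..12  pitch  (4B, 4-aligned)
  12..16  -- padding (4B)
  16..24  layer  (8B, 8-aligned)
  24..28  height  (4B, 4-aligned)
  28..32  width  (4B, 4-aligned)
  32..33  mip_level  (1B, 1-aligned)
  33..34  format  (1B, 1-aligned)
  34..35  stride  (1B, 1-aligned)
  35..40  -- tail padding (5B)
  sizeof = 40, alignof = 8
packed(4) layout:
  0..8  depth  (8B, 4-aligned)
  8..12  pitch  (4B, 4-aligned)
  12..20  layer  (8B, 4-aligned)
  20..24  height  (4B, 4-aligned)
  24..28  width  (4B, 4-aligned)
  28..29  mip_level  (1B, 1-aligned)
  29..30  format  (1B, 1-aligned)
  30..31  stride  (1B, 1-aligned)
  31..32  -- tail padding (1B)
  sizeof = 32, alignof = 4
40 − 32 = 8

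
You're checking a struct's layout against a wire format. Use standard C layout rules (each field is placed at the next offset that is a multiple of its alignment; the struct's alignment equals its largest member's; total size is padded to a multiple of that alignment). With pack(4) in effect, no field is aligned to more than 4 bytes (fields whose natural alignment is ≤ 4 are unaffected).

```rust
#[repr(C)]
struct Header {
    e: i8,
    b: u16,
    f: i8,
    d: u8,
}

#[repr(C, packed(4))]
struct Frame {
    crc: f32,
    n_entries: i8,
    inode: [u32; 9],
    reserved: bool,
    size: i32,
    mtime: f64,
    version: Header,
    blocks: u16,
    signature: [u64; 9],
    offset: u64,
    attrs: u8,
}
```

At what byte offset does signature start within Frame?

68

Header: @0: e [1B, align 1] → 1; +1 pad (align 2); @2: b [2B, align 2] → 4; @4: f [1B, align 1] → 5; @5: d [1B, align 1] → 6; size 6, align 2
@0: crc [4B, align 4] → 4
@4: n_entries [1B, align 1] → 5
+3 pad (align 4)
@8: inode [36B, align 4] → 44
@44: reserved [1B, align 1] → 45
+3 pad (align 4)
@48: size [4B, align 4] → 52
@52: mtime [8B, align 4] → 60
@60: version [6B, align 2] → 66
@66: blocks [2B, align 2] → 68
@68: signature [72B, align 4] → 140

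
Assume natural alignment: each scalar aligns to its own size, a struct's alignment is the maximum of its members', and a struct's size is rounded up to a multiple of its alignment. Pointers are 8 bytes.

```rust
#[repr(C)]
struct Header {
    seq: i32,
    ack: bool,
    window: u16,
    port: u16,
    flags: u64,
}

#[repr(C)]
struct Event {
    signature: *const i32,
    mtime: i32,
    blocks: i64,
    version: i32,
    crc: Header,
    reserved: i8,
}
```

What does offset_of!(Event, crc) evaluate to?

32

Header: seq at 0 (size 4, align 4) → ends 4; ack at 4 (size 1, align 1) → ends 5; pad 1 to align 2 for window; window at 6 (size 2, align 2) → ends 8; port at 8 (size 2, align 2) → ends 10; pad 6 to align 8 for flags; flags at 16 (size 8, align 8) → ends 24; total 24 bytes, alignment 8
signature at 0 (size 8, align 8) → ends 8
mtime at 8 (size 4, align 4) → ends 12
pad 4 to align 8 for blocks
blocks at 16 (size 8, align 8) → ends 24
version at 24 (size 4, align 4) → ends 28
pad 4 to align 8 for crc
crc at 32 (size 24, align 8) → ends 56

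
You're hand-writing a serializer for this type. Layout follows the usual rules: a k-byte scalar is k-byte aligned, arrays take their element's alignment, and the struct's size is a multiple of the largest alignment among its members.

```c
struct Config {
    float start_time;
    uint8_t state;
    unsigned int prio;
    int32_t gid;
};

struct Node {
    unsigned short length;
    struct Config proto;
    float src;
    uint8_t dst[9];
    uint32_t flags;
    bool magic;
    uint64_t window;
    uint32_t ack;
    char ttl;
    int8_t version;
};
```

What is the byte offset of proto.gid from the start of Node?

16

Config: 0..4  start_time  (4B, 4-aligned); 4..5  state  (1B, 1-aligned); 5..8  -- padding (3B); 8..12  prio  (4B, 4-aligned); 12..16  gid  (4B, 4-aligned); sizeof = 16, alignof = 4
0..2  length  (2B, 2-aligned)
2..4  -- padding (2B)
4..20  proto  (16B, 4-aligned)
within Config: gid at 12
4 + 12 = 16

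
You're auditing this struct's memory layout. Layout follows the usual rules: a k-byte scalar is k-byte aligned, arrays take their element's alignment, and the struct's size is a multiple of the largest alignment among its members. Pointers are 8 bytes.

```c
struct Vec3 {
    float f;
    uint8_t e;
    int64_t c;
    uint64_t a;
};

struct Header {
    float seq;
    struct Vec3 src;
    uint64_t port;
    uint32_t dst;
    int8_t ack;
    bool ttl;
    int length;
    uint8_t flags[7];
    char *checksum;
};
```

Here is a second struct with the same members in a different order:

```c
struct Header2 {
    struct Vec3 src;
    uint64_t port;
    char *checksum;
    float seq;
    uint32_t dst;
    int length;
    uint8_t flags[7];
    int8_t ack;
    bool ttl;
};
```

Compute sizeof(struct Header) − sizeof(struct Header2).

Vec3: 0..4  f  (4B, 4-aligned); 4..5  e  (1B, 1-aligned); 5..8  -- padding (3B); 8..16  c  (8B, 8-aligned); 16..24  a  (8B, 8-aligned); sizeof = 24, alignof = 8
0..4  seq  (4B, 4-aligned)
4..8  -- padding (4B)
8..32  src  (24B, 8-aligned)
32..40  port  (8B, 8-aligned)
40..44  dst  (4B, 4-aligned)
44..45  ack  (1B, 1-aligned)
45..46  ttl  (1B, 1-aligned)
46..48  -- padding (2B)
48..52  length  (4B, 4-aligned)
52..59  flags  (7B, 1-aligned)
59..64  -- padding (5B)
64..72  checksum  (8B, 8-aligned)
sizeof = 72, alignof = 8
— Header2 —
0..24  src  (24B, 8-aligned)
24..32  port  (8B, 8-aligned)
32..40  checksum  (8B, 8-aligned)
40..44  seq  (4B, 4-aligned)
44..48  dst  (4B, 4-aligned)
48..52  length  (4B, 4-aligned)
52..59  flags  (7B, 1-aligned)
59..60  ack  (1B, 1-aligned)
60..61  ttl  (1B, 1-aligned)
61..64  -- tail padding (3B)
sizeof = 64, alignof = 8
72 − 64 = 8

8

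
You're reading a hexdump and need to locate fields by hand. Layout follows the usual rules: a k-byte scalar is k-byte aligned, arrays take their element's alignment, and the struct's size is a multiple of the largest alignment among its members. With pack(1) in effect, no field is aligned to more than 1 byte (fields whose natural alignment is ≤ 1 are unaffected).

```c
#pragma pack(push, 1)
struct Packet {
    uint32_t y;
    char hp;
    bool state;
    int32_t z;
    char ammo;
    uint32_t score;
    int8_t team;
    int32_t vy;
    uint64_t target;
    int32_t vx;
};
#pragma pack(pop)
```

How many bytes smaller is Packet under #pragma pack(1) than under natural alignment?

16

natural layout:
  @0: y [4B, align 4] → 4
  @4: hp [1B, align 1] → 5
  @5: state [1B, align 1] → 6
  +2 pad (align 4)
  @8: z [4B, align 4] → 12
  @12: ammo [1B, align 1] → 13
  +3 pad (align 4)
  @16: score [4B, align 4] → 20
  @20: team [1B, align 1] → 21
  +3 pad (align 4)
  @24: vy [4B, align 4] → 28
  +4 pad (align 8)
  @32: target [8B, align 8] → 40
  @40: vx [4B, align 4] → 44
  +4 tail pad (align 8)
  size 48, align 8
packed(1) layout:
  @0: y [4B, align 1] → 4
  @4: hp [1B, align 1] → 5
  @5: state [1B, align 1] → 6
  @6: z [4B, align 1] → 10
  @10: ammo [1B, align 1] → 11
  @11: score [4B, align 1] → 15
  @15: team [1B, align 1] → 16
  @16: vy [4B, align 1] → 20
  @20: target [8B, align 1] → 28
  @28: vx [4B, align 1] → 32
  size 32, align 1
48 − 32 = 16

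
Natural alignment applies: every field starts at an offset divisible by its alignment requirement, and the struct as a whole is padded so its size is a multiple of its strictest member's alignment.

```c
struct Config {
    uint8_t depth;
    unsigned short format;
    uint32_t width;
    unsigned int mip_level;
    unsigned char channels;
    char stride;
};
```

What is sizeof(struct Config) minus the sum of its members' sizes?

@0: depth [1B, align 1] → 1
+1 pad (align 2)
@2: format [2B, align 2] → 4
@4: width [4B, align 4] → 8
@8: mip_level [4B, align 4] → 12
@12: channels [1B, align 1] → 13
@13: stride [1B, align 1] → 14
+2 tail pad (align 4)
size 16, align 4
data bytes 13, size 16 → padding 3

3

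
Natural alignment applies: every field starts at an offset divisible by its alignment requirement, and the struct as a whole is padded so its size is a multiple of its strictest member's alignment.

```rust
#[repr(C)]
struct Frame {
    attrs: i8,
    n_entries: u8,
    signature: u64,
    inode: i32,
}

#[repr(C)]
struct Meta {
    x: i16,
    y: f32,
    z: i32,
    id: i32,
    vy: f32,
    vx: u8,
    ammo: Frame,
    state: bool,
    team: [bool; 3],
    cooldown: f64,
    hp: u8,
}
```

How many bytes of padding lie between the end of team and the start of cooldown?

Frame: attrs at 0 (size 1, align 1) → ends 1; n_entries at 1 (size 1, align 1) → ends 2; pad 6 to align 8 for signature; signature at 8 (size 8, align 8) → ends 16; inode at 16 (size 4, align 4) → ends 20; tail pad 4 to reach multiple of 8; total 24 bytes, alignment 8
x at 0 (size 2, align 2) → ends 2
pad 2 to align 4 for y
y at 4 (size 4, align 4) → ends 8
z at 8 (size 4, align 4) → ends 12
id at 12 (size 4, align 4) → ends 16
vy at 16 (size 4, align 4) → ends 20
vx at 20 (size 1, align 1) → ends 21
pad 3 to align 8 for ammo
ammo at 24 (size 24, align 8) → ends 48
state at 48 (size 1, align 1) → ends 49
team at 49 (size 3, align 1) → ends 52
pad 4 to align 8 for cooldown
cooldown at 56 (size 8, align 8) → ends 64

4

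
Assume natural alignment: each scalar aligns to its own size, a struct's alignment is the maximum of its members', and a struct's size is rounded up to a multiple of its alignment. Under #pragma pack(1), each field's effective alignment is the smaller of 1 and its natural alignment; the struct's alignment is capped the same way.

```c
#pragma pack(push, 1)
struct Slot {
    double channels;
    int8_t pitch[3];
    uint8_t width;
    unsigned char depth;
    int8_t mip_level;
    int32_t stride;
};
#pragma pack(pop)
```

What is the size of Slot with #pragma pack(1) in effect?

18

0..8  channels  (8B, 1-aligned)
8..11  pitch  (3B, 1-aligned)
11..12  width  (1B, 1-aligned)
12..13  depth  (1B, 1-aligned)
13..14  mip_level  (1B, 1-aligned)
14..18  stride  (4B, 1-aligned)
sizeof = 18, alignof = 1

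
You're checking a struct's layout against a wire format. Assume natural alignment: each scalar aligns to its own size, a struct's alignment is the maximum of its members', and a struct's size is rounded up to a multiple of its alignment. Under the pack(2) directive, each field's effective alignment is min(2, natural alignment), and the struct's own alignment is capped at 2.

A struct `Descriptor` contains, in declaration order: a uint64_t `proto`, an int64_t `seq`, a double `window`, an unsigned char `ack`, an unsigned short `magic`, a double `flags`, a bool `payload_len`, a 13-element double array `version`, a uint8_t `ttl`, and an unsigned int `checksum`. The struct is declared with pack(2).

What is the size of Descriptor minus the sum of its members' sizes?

0..8  proto  (8B, 2-aligned)
8..16  seq  (8B, 2-aligned)
16..24  window  (8B, 2-aligned)
24..25  ack  (1B, 1-aligned)
25..26  -- padding (1B)
26..28  magic  (2B, 2-aligned)
28..36  flags  (8B, 2-aligned)
36..37  payload_len  (1B, 1-aligned)
37..38  -- padding (1B)
38..142  version  (104B, 2-aligned)
142..143  ttl  (1B, 1-aligned)
143..144  -- padding (1B)
144..148  checksum  (4B, 2-aligned)
sizeof = 148, alignof = 2
data bytes 145, size 148 → padding 3

3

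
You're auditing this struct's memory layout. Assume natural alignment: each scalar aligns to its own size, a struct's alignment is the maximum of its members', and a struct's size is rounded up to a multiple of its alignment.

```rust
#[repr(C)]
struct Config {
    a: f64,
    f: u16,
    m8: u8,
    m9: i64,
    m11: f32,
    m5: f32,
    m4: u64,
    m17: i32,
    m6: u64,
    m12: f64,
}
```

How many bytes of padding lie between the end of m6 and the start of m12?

0..8  a  (8B, 8-aligned)
8..10  f  (2B, 2-aligned)
10..11  m8  (1B, 1-aligned)
11..16  -- padding (5B)
16..24  m9  (8B, 8-aligned)
24..28  m11  (4B, 4-aligned)
28..32  m5  (4B, 4-aligned)
32..40  m4  (8B, 8-aligned)
40..44  m17  (4B, 4-aligned)
44..48  -- padding (4B)
48..56  m6  (8B, 8-aligned)
56..64  m12  (8B, 8-aligned)

0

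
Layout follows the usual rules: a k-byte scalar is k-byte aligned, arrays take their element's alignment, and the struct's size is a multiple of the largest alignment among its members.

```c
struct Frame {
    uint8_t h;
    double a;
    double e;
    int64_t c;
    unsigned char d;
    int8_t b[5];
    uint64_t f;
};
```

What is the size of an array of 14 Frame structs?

@0: h [1B, align 1] → 1
+7 pad (align 8)
@8: a [8B, align 8] → 16
@16: e [8B, align 8] → 24
@24: c [8B, align 8] → 32
@32: d [1B, align 1] → 33
@33: b [5B, align 1] → 38
+2 pad (align 8)
@40: f [8B, align 8] → 48
size 48, align 8
array of 14: 14 × 48 = 672

672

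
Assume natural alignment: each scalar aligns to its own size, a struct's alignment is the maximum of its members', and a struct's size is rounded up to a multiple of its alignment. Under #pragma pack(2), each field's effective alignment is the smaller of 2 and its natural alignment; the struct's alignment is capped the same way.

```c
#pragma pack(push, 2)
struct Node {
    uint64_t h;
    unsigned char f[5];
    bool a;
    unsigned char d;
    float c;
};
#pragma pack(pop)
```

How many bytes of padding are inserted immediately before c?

@0: h [8B, align 2] → 8
@8: f [5B, align 1] → 13
@13: a [1B, align 1] → 14
@14: d [1B, align 1] → 15
+1 pad (align 2)
@16: c [4B, align 2] → 20

1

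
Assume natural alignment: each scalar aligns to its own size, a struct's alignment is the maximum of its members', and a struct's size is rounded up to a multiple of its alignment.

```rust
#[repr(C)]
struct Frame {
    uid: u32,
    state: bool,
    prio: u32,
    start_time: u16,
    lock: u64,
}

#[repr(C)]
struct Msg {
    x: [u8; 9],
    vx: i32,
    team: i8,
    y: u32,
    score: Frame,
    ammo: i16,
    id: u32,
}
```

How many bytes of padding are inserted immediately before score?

0

Frame: 0..4  uid  (4B, 4-aligned); 4..5  state  (1B, 1-aligned); 5..8  -- padding (3B); 8..12  prio  (4B, 4-aligned); 12..14  start_time  (2B, 2-aligned); 14..16  -- padding (2B); 16..24  lock  (8B, 8-aligned); sizeof = 24, alignof = 8
0..9  x  (9B, 1-aligned)
9..12  -- padding (3B)
12..16  vx  (4B, 4-aligned)
16..17  team  (1B, 1-aligned)
17..20  -- padding (3B)
20..24  y  (4B, 4-aligned)
24..48  score  (24B, 8-aligned)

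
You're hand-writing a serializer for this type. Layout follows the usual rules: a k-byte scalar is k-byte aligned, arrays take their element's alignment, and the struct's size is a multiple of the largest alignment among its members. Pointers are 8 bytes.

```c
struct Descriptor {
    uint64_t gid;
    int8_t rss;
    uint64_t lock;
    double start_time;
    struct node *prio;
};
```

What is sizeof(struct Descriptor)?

@0: gid [8B, align 8] → 8
@8: rss [1B, align 1] → 9
+7 pad (align 8)
@16: lock [8B, align 8] → 24
@24: start_time [8B, align 8] → 32
@32: prio [8B, align 8] → 40
size 40, align 8

40 bytes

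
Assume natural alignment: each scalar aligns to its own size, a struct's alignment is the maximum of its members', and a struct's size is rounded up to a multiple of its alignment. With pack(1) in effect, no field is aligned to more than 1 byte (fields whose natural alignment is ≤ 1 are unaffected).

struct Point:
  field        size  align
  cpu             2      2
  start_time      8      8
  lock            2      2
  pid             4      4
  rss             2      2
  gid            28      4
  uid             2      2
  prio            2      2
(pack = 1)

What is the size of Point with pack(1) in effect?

50

@0: cpu [2B, align 1] → 2
@2: start_time [8B, align 1] → 10
@10: lock [2B, align 1] → 12
@12: pid [4B, align 1] → 16
@16: rss [2B, align 1] → 18
@18: gid [28B, align 1] → 46
@46: uid [2B, align 1] → 48
@48: prio [2B, align 1] → 50
size 50, align 1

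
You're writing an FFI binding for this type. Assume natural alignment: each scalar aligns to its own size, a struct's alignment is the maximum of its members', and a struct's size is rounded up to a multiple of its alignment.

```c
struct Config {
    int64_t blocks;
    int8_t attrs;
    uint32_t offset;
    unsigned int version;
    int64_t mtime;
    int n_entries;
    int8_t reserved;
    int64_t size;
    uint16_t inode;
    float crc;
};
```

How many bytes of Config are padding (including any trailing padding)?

12

@0: blocks [8B, align 8] → 8
@8: attrs [1B, align 1] → 9
+3 pad (align 4)
@12: offset [4B, align 4] → 16
@16: version [4B, align 4] → 20
+4 pad (align 8)
@24: mtime [8B, align 8] → 32
@32: n_entries [4B, align 4] → 36
@36: reserved [1B, align 1] → 37
+3 pad (align 8)
@40: size [8B, align 8] → 48
@48: inode [2B, align 2] → 50
+2 pad (align 4)
@52: crc [4B, align 4] → 56
size 56, align 8
data bytes 44, size 56 → padding 12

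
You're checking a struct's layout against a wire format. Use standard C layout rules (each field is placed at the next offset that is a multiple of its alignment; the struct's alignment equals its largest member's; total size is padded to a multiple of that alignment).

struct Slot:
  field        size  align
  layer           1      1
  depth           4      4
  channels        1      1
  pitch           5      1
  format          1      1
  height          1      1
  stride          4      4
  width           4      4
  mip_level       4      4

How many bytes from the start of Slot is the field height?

layer at 0 (size 1, align 1) → ends 1
pad 3 to align 4 for depth
depth at 4 (size 4, align 4) → ends 8
channels at 8 (size 1, align 1) → ends 9
pitch at 9 (size 5, align 1) → ends 14
format at 14 (size 1, align 1) → ends 15
height at 15 (size 1, align 1) → ends 16

15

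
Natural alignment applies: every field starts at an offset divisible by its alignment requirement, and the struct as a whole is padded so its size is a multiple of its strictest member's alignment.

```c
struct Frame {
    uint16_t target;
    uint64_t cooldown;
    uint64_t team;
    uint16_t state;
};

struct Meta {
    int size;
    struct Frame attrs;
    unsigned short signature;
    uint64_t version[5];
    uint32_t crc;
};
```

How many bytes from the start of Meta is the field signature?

40

Frame: 0..2  target  (2B, 2-aligned); 2..8  -- padding (6B); 8..16  cooldown  (8B, 8-aligned); 16..24  team  (8B, 8-aligned); 24..26  state  (2B, 2-aligned); 26..32  -- tail padding (6B); sizeof = 32, alignof = 8
0..4  size  (4B, 4-aligned)
4..8  -- padding (4B)
8..40  attrs  (32B, 8-aligned)
40..42  signature  (2B, 2-aligned)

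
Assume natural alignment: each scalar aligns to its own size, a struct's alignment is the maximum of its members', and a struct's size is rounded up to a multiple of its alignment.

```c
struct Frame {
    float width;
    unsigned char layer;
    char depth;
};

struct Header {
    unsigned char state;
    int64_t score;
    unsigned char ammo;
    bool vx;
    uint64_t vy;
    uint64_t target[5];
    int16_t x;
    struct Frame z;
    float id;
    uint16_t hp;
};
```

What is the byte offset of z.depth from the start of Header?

Frame: @0: width [4B, align 4] → 4; @4: layer [1B, align 1] → 5; @5: depth [1B, align 1] → 6; +2 tail pad (align 4); size 8, align 4
@0: state [1B, align 1] → 1
+7 pad (align 8)
@8: score [8B, align 8] → 16
@16: ammo [1B, align 1] → 17
@17: vx [1B, align 1] → 18
+6 pad (align 8)
@24: vy [8B, align 8] → 32
@32: target [40B, align 8] → 72
@72: x [2B, align 2] → 74
+2 pad (align 4)
@76: z [8B, align 4] → 84
within Frame: depth at 5
76 + 5 = 81

81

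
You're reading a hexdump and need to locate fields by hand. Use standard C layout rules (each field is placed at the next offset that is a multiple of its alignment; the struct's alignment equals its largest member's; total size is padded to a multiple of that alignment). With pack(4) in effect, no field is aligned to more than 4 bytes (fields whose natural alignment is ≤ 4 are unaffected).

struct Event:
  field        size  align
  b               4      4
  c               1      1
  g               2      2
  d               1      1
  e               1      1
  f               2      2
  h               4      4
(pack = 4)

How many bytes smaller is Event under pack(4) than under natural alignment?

natural layout:
  0..4  b  (4B, 4-aligned)
  4..5  c  (1B, 1-aligned)
  5..6  -- padding (1B)
  6..8  g  (2B, 2-aligned)
  8..9  d  (1B, 1-aligned)
  9..10  e  (1B, 1-aligned)
  10..12  f  (2B, 2-aligned)
  12..16  h  (4B, 4-aligned)
  sizeof = 16, alignof = 4
packed(4) layout:
  0..4  b  (4B, 4-aligned)
  4..5  c  (1B, 1-aligned)
  5..6  -- padding (1B)
  6..8  g  (2B, 2-aligned)
  8..9  d  (1B, 1-aligned)
  9..10  e  (1B, 1-aligned)
  10..12  f  (2B, 2-aligned)
  12..16  h  (4B, 4-aligned)
  sizeof = 16, alignof = 4
16 − 16 = 0

0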